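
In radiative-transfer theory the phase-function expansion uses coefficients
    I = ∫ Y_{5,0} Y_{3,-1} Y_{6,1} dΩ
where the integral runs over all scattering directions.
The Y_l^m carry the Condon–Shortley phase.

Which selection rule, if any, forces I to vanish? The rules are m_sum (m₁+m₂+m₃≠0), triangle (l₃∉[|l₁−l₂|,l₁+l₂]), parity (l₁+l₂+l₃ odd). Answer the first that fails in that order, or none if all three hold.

none

Σmᵢ = 0  ✓
l₃∈[|l₁−l₂|,l₁+l₂]=[2,8], have l₃=6  ✓
Σlᵢ = 14 ⇒ even  ✓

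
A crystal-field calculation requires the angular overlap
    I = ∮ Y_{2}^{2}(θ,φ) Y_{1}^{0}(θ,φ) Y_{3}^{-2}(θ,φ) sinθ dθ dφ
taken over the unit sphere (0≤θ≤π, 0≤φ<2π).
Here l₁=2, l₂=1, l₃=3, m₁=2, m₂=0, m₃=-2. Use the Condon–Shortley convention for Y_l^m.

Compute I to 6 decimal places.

Checks pass: Σm=0; 6 even; l₃=3∈[1,3].
(2·2+1)(2·1+1)(2·3+1) = 105
Δ: 0! 4! 2! / 7! → 1/105
sum: t=0:+1/4 = 1/4
3j²(2 1 3; 0 0 0) = Δ·Π!·Σ² = 3/35  (sign -1)
sum: t=0:+1/24 = 1/24
3j²(2 1 3; 2 0 -2) = Δ·Π!·Σ² = 1/21  (sign -1)
combine: 4πI² = 105·3/35·1/21 = 3/7
take √, sign +1: I = 0.18467439

0.184674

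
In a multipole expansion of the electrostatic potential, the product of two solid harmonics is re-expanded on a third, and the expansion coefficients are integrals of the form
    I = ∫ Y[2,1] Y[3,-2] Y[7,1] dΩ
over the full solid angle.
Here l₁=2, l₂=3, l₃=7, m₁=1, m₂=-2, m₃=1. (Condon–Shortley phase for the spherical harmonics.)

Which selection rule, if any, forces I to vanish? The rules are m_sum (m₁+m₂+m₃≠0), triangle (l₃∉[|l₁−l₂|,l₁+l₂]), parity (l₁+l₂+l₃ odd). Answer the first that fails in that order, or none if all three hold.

triangle

m₁+m₂+m₃ = 1 − 2 + 1 = 0  ✓
triangle: |2−3|=1 ≤ l₃=7 ≤ 2+3=5  ✗
parity: l₁+l₂+l₃ = 12 is even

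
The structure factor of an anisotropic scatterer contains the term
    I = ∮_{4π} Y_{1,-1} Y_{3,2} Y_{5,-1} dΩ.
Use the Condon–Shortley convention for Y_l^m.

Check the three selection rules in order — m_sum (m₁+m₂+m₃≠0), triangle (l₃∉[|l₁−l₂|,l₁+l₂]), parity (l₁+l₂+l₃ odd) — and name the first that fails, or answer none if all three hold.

triangle

m₁+m₂+m₃ = -1 + 2 − 1 = 0  ✓
triangle: |1−3|=2 ≤ l₃=5 ≤ 1+3=4  ✗
parity: l₁+l₂+l₃ = 9 is odd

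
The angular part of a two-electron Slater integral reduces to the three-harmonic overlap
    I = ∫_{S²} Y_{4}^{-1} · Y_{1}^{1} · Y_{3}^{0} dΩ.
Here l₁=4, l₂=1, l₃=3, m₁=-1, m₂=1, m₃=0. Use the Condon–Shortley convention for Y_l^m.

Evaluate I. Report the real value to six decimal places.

-0.194664

Checks pass: Σm=0; 8 even; l₃=3∈[3,5].
(2·4+1)(2·1+1)(2·3+1) = 189
Δ: 2! 6! 0! / 9! → 1/252
sum: t=1:−1/36 = -1/36
3j²(4 1 3; 0 0 0) = Δ·Π!·Σ² = 4/63  (sign +1)
sum: t=2:+1/72 = 1/72
3j²(4 1 3; -1 1 0) = Δ·Π!·Σ² = 5/126  (sign -1)
combine: 4πI² = 189·4/63·5/126 = 10/21
take √, sign -1: I = -0.19466390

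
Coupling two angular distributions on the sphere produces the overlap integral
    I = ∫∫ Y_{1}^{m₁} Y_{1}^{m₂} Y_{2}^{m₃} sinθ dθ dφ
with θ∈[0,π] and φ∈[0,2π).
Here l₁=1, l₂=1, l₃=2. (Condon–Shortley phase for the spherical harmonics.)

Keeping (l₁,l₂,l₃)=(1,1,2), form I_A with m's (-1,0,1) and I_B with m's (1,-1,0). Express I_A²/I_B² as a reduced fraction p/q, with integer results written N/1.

3/1

l's match ⇒ only the (l;m) 3-j factors differ between A and B.
A: triangle coeff Δ(1,1,2) = 1/30; Σ_t [0,0]: t=0:+1/2 = 1/2; (3j)²=1/10 [(1 1 2; -1 0 1)], sign=-1
B: triangle coeff Δ(1,1,2) = 1/30; Σ_t [0,0]: t=0:+1/4 = 1/4; (3j)²=1/30 [(1 1 2; 1 -1 0)], sign=+1
I_A²/I_B² = (1/10)/(1/30) = 3/1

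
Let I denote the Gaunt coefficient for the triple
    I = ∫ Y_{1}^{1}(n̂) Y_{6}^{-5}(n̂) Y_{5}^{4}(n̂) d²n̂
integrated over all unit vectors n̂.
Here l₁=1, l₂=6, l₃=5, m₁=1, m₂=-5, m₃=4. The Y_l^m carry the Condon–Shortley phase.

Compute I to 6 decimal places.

-0.303018

Rules hold: Σm=0, L=12 even, 5≤5≤7.
N = 3·13·11 = 429
Δ = 2!·0!·10!/13! = 1/858
Racah Σ t=1..1: t=1:−1/14400 = -1/14400
⇒ 3j(1 6 5; 0 0 0)² = 6/143, sgn +1
Racah Σ t=0..0: t=0:+1/725760 = 1/725760
⇒ 3j(1 6 5; 1 -5 4)² = 5/78, sgn -1
4πI² = N·(3j₀)²·(3jₘ)² = 15/13
I = -1·√(1.15385/4π) = -0.30301841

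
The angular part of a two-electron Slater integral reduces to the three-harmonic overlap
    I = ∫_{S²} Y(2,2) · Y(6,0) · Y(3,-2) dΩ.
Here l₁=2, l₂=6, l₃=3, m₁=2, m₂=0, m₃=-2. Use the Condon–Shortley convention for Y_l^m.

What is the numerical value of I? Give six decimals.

0.000000

triangle: need 4≤l₃≤8, have 3; I=0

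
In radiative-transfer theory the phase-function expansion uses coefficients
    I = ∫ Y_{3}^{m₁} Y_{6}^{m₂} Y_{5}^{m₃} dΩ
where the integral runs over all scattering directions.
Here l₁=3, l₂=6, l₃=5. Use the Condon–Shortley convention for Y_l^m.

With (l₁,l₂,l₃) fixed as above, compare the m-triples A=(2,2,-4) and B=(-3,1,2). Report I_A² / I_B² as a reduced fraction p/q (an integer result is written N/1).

45/49

l's match ⇒ only the (l;m) 3-j factors differ between A and B.
A: triangle coeff Δ(3,6,5) = 1/675675; Σ_t [0,1]: t=0:+1/967680 t=1:−1/60480 = -1/64512; (3j)²=15/1001 [(3 6 5; 2 2 -4)], sign=+1
B: triangle coeff Δ(3,6,5) = 1/675675; Σ_t [4,4]: t=4:+1/34560 = 1/34560; (3j)²=7/429 [(3 6 5; -3 1 2)], sign=-1
I_A²/I_B² = (15/1001)/(7/429) = 45/49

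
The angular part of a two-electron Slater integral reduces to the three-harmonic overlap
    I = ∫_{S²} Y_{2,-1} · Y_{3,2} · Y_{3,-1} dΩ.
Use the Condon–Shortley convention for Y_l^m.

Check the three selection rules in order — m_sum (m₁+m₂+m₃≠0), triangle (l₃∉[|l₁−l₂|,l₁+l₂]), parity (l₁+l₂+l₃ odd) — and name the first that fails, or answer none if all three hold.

azimuthal sum: -1 + 2 − 1 = 0  ✓
1 ≤ 3 ≤ 5 (triangle on l)  ✓
L = 2 + 3 + 3 = 8 (even)  ✓

none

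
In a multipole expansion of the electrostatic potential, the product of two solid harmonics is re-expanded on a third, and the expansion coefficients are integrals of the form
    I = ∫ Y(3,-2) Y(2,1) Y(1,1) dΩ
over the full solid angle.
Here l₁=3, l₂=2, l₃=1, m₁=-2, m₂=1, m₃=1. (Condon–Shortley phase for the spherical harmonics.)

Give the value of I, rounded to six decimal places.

m-sum 0 ✓  L=6 even ✓  1≤1≤5 ✓
Π(2lᵢ+1) = 7×5×3 = 105
triangle coeff Δ(3,2,1) = 1/105
Σ_t [2,2]: t=2:+1/4 = 1/4
(3j)²=3/35 [(3 2 1; 0 0 0)], sign=-1
Σ_t [3,3]: t=3:−1/12 = -1/12
(3j)²=2/21 [(3 2 1; -2 1 1)], sign=-1
⇒ 4πI² = 6/7
I = (+1)√(6/7/(4π)) = 0.26116903

0.261169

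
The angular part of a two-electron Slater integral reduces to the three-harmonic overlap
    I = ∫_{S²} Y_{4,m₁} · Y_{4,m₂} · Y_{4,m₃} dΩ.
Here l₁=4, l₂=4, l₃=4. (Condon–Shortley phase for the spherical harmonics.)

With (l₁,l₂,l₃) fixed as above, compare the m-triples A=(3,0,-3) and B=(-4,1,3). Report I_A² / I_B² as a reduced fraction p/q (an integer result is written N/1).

l's match ⇒ only the (l;m) 3-j factors differ between A and B.
A: triangle coeff Δ(4,4,4) = 1/450450; Σ_t [0,1]: t=0:+1/3456 t=1:−1/864 = -1/1152; (3j)²=7/286 [(4 4 4; 3 0 -3)], sign=+1
B: triangle coeff Δ(4,4,4) = 1/450450; Σ_t [4,4]: t=4:+1/3456 = 1/3456; (3j)²=35/1287 [(4 4 4; -4 1 3)], sign=-1
I_A²/I_B² = (7/286)/(35/1287) = 9/10

9/10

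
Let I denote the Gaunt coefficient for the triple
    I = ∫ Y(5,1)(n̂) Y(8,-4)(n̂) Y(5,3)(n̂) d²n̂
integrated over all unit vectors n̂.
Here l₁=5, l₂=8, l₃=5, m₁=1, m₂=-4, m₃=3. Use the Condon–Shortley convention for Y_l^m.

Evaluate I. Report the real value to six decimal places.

0.011139

m-sum 0 ✓  L=18 even ✓  3≤5≤13 ✓
Π(2lᵢ+1) = 11×17×11 = 2057
triangle coeff Δ(5,8,5) = 1/37413090
Σ_t [3,5]: t=3:−1/1036800 t=4:+1/331776 t=5:−1/1036800 = 1/921600
(3j)²=490/46189 [(5 8 5; 0 0 0)], sign=-1
Σ_t [2,4]: t=2:+1/4147200 t=3:−1/3628800 t=4:+1/46448640 = -1/77414400
(3j)²=3/41990 [(5 8 5; 1 -4 3)], sign=-1
⇒ 4πI² = 1617/1037153
I = (+1)√(1617/1037153/(4π)) = 0.01113855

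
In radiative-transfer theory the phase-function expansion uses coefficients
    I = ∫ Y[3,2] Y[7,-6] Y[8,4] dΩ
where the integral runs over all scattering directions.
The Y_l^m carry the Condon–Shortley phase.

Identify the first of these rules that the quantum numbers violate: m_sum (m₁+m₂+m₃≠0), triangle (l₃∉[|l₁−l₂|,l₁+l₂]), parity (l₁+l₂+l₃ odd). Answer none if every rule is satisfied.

none

Σmᵢ = 0  ✓
l₃∈[|l₁−l₂|,l₁+l₂]=[4,10], have l₃=8  ✓
Σlᵢ = 18 ⇒ even  ✓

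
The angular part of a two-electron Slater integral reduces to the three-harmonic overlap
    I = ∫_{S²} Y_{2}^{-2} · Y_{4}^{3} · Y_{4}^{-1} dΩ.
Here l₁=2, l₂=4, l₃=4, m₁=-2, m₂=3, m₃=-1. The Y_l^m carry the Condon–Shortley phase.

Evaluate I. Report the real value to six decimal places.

0.159270

Checks pass: Σm=0; 10 even; l₃=4∈[2,6].
(2·2+1)(2·4+1)(2·4+1) = 405
Δ: 2! 2! 6! / 11! → 1/13860
sum: t=0:+1/192 t=1:−1/36 t=2:+1/192 = -5/288
3j²(2 4 4; 0 0 0) = Δ·Π!·Σ² = 20/693  (sign -1)
sum: t=2:+1/480 = 1/480
3j²(2 4 4; -2 3 -1) = Δ·Π!·Σ² = 3/110  (sign -1)
combine: 4πI² = 405·20/693·3/110 = 270/847
take √, sign +1: I = 0.15927046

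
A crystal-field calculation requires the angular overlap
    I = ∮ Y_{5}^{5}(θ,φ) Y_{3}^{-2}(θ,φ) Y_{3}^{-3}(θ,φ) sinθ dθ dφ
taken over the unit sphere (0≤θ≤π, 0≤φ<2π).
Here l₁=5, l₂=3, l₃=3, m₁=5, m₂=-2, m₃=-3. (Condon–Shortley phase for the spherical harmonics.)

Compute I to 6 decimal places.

0.000000

L=11 odd ⇒ parity kills the (l;000) factor ⇒ I = 0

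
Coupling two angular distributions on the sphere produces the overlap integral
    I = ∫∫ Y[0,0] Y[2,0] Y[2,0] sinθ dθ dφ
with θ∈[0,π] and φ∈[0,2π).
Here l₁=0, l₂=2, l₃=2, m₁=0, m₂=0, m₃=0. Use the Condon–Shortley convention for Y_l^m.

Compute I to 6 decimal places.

Checks pass: Σm=0; 4 even; l₃=2∈[2,2].
(2·0+1)(2·2+1)(2·2+1) = 25
Δ: 0! 0! 4! / 5! → 1/5
sum: t=0:+1/4 = 1/4
3j²(0 2 2; 0 0 0) = Δ·Π!·Σ² = 1/5  (sign +1)
(m-triple is (0,0,0) — same symbol as above.)
combine: 4πI² = 25·1/5·1/5 = 1/1
take √, sign +1: I = 0.28209479

0.282095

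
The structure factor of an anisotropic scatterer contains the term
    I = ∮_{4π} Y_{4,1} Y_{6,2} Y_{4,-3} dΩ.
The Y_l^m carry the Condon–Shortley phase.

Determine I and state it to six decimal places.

Rules hold: Σm=0, L=14 even, 2≤4≤10.
N = 9·13·9 = 1053
Δ = 6!·2!·6!/15! = 1/1261260
Racah Σ t=2..4: t=2:+1/4608 t=3:−1/1296 t=4:+1/4608 = -7/20736
⇒ 3j(4 6 4; 0 0 0)² = 20/1287, sgn -1
Racah Σ t=2..3: t=2:+1/34560 t=3:−1/8640 = -1/11520
⇒ 3j(4 6 4; 1 2 -3)² = 3/143, sgn +1
4πI² = N·(3j₀)²·(3jₘ)² = 540/1573
I = -1·√(0.343293/4π) = -0.16528277

-0.165283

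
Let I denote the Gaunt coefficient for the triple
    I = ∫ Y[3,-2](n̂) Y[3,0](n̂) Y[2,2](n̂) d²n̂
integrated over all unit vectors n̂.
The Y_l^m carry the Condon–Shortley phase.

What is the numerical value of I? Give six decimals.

-0.188063

Rules hold: Σm=0, L=8 even, 0≤2≤6.
N = 7·7·5 = 245
Δ = 4!·2!·2!/9! = 1/3780
Racah Σ t=1..3: t=1:−1/24 t=2:+1/4 t=3:−1/24 = 1/6
⇒ 3j(3 3 2; 0 0 0)² = 4/105, sgn +1
Racah Σ t=3..3: t=3:−1/24 = -1/24
⇒ 3j(3 3 2; -2 0 2)² = 1/21, sgn -1
4πI² = N·(3j₀)²·(3jₘ)² = 4/9
I = -1·√(0.444444/4π) = -0.18806319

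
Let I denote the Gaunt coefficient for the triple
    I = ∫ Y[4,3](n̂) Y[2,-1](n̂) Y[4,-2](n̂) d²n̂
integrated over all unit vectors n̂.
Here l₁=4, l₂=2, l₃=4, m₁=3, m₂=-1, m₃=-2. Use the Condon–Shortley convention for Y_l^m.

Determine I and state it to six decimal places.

m-sum 0 ✓  L=10 even ✓  2≤4≤6 ✓
Π(2lᵢ+1) = 9×5×9 = 405
triangle coeff Δ(4,2,4) = 1/13860
Σ_t [0,2]: t=0:+1/192 t=1:−1/36 t=2:+1/192 = -5/288
(3j)²=20/693 [(4 2 4; 0 0 0)], sign=-1
Σ_t [0,1]: t=0:+1/240 t=1:−1/1440 = 1/288
(3j)²=5/132 [(4 2 4; 3 -1 -2)], sign=+1
⇒ 4πI² = 375/847
I = (-1)√(375/847/(4π)) = -0.18770204

-0.187702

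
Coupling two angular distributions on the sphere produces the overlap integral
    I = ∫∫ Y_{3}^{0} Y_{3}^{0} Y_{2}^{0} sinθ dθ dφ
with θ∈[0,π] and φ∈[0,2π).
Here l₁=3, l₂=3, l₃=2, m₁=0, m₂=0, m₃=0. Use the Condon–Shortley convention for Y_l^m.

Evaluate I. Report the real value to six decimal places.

Rules hold: Σm=0, L=8 even, 0≤2≤6.
N = 7·7·5 = 245
Δ = 4!·2!·2!/9! = 1/3780
Racah Σ t=1..3: t=1:−1/24 t=2:+1/4 t=3:−1/24 = 1/6
⇒ 3j(3 3 2; 0 0 0)² = 4/105, sgn +1
(m-triple is (0,0,0) — same symbol as above.)
4πI² = N·(3j₀)²·(3jₘ)² = 16/45
I = +1·√(0.355556/4π) = 0.16820883

0.168209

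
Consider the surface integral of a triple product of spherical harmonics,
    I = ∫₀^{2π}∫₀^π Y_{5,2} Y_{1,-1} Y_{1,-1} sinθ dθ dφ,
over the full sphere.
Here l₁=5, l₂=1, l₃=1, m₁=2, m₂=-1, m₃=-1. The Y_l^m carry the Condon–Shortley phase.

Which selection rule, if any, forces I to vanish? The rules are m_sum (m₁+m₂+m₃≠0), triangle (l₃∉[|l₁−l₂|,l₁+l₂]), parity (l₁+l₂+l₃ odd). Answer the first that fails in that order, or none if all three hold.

triangle

azimuthal sum: 2 − 1 − 1 = 0  ✓
4 ≤ 1 ≤ 6 (triangle on l)  ✗
L = 5 + 1 + 1 = 7 (odd)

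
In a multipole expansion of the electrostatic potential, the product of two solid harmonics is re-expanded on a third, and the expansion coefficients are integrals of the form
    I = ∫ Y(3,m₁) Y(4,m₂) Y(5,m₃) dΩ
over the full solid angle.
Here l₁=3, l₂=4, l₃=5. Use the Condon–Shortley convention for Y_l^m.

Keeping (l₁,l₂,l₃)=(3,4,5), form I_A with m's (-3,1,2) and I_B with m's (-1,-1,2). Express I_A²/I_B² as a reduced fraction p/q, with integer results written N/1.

Shared (l₁,l₂,l₃)=(3,4,5): N and (l;000)² cancel in I_A²/I_B².
A: Δ = 2!·4!·6!/13! = 1/180180; Racah Σ t=2..2: t=2:+1/1728 = 1/1728; ⇒ 3j(3 4 5; -3 1 2)² = 25/858, sgn -1
B: Δ = 2!·4!·6!/13! = 1/180180; Racah Σ t=0..2: t=0:+1/1728 t=1:−1/288 t=2:+1/960 = -1/540; ⇒ 3j(3 4 5; -1 -1 2)² = 128/6435, sgn +1
I_A²/I_B² = (25/858)/(128/6435) = 375/256

375/256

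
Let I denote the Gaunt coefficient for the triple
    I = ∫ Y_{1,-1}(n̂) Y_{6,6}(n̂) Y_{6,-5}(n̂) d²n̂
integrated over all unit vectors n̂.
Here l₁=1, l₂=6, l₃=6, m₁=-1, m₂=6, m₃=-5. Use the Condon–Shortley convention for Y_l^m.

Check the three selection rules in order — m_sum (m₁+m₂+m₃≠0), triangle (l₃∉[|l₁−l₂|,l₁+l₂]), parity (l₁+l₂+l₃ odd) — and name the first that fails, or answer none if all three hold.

parity

m₁+m₂+m₃ = -1 + 6 − 5 = 0  ✓
triangle: |1−6|=5 ≤ l₃=6 ≤ 1+6=7  ✓
parity: l₁+l₂+l₃ = 13 is odd  ✗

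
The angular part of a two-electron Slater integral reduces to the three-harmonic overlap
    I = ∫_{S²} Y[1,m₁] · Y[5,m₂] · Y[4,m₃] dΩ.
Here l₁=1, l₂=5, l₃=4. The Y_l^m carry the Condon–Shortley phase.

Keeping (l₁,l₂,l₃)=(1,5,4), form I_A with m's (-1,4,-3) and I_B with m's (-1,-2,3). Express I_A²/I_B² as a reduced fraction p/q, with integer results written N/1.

12/1

l's match ⇒ only the (l;m) 3-j factors differ between A and B.
A: triangle coeff Δ(1,5,4) = 1/495; Σ_t [2,2]: t=2:+1/10080 = 1/10080; (3j)²=4/55 [(1 5 4; -1 4 -3)], sign=-1
B: triangle coeff Δ(1,5,4) = 1/495; Σ_t [2,2]: t=2:+1/10080 = 1/10080; (3j)²=1/165 [(1 5 4; -1 -2 3)], sign=-1
I_A²/I_B² = (4/55)/(1/165) = 12/1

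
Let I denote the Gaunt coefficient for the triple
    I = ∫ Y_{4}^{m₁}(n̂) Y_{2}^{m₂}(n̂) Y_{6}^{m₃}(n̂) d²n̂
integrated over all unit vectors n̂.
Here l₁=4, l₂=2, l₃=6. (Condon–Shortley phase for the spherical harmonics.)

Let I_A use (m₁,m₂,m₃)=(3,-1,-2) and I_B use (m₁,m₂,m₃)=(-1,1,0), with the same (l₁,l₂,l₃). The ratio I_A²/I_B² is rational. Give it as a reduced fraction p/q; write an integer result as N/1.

4/15

Shared (l₁,l₂,l₃)=(4,2,6): N and (l;000)² cancel in I_A²/I_B².
A: Δ = 0!·8!·4!/13! = 1/6435; Racah Σ t=0..0: t=0:+1/30240 = 1/30240; ⇒ 3j(4 2 6; 3 -1 -2)² = 32/6435, sgn +1
B: Δ = 0!·8!·4!/13! = 1/6435; Racah Σ t=0..0: t=0:+1/4320 = 1/4320; ⇒ 3j(4 2 6; -1 1 0)² = 8/429, sgn +1
I_A²/I_B² = (32/6435)/(8/429) = 4/15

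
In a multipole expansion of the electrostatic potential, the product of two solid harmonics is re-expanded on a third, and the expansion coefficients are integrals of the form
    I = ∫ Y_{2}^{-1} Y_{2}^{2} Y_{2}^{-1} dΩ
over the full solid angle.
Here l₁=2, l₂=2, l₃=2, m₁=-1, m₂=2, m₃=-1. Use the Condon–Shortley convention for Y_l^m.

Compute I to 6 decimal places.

Rules hold: Σm=0, L=6 even, 0≤2≤4.
N = 5·5·5 = 125
Δ = 2!·2!·2!/7! = 1/630
Racah Σ t=0..2: t=0:+1/8 t=1:−1/1 t=2:+1/8 = -3/4
⇒ 3j(2 2 2; 0 0 0)² = 2/35, sgn -1
Racah Σ t=2..2: t=2:+1/4 = 1/4
⇒ 3j(2 2 2; -1 2 -1)² = 3/35, sgn -1
4πI² = N·(3j₀)²·(3jₘ)² = 30/49
I = +1·√(0.612245/4π) = 0.22072812

0.220728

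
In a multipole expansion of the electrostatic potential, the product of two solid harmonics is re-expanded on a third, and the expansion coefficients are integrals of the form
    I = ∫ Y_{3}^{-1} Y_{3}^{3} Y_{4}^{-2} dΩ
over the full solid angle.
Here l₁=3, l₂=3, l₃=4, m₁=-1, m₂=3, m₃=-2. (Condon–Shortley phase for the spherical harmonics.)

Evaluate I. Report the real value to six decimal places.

Rules hold: Σm=0, L=10 even, 0≤4≤6.
N = 7·7·9 = 441
Δ = 2!·4!·4!/11! = 1/34650
Racah Σ t=0..2: t=0:+1/72 t=1:−1/16 t=2:+1/72 = -5/144
⇒ 3j(3 3 4; 0 0 0)² = 2/77, sgn -1
Racah Σ t=2..2: t=2:+1/192 = 1/192
⇒ 3j(3 3 4; -1 3 -2)² = 3/77, sgn +1
4πI² = N·(3j₀)²·(3jₘ)² = 54/121
I = -1·√(0.446281/4π) = -0.18845135

-0.188451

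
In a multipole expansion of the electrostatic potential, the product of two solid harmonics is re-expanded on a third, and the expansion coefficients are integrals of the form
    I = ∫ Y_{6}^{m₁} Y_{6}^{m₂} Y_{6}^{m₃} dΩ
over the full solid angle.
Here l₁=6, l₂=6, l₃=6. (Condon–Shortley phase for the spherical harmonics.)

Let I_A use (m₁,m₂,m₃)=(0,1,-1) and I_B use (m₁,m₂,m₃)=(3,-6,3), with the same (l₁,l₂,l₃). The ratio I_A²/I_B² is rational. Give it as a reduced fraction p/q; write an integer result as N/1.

25/231

l's match ⇒ only the (l;m) 3-j factors differ between A and B.
A: triangle coeff Δ(6,6,6) = 1/325909584; Σ_t [1,6]: t=1:−1/10368000 t=2:+1/276480 t=3:−1/62208 t=4:+1/82944 t=5:−1/691200 t=6:+1/62208000 = -1/518400; (3j)²=100/46189 [(6 6 6; 0 1 -1)], sign=+1
B: triangle coeff Δ(6,6,6) = 1/325909584; Σ_t [0,0]: t=0:+1/18662400 = 1/18662400; (3j)²=84/4199 [(6 6 6; 3 -6 3)], sign=-1
I_A²/I_B² = (100/46189)/(84/4199) = 25/231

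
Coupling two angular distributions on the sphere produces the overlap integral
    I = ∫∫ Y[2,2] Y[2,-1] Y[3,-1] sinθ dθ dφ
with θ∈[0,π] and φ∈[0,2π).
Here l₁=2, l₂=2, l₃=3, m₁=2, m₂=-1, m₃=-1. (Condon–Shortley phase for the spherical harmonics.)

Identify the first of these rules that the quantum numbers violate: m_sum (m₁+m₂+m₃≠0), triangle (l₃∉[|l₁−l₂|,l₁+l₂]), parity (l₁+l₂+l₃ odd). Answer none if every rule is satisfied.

Σmᵢ = 0  ✓
l₃∈[|l₁−l₂|,l₁+l₂]=[0,4], have l₃=3  ✓
Σlᵢ = 7 ⇒ odd  ✗

parity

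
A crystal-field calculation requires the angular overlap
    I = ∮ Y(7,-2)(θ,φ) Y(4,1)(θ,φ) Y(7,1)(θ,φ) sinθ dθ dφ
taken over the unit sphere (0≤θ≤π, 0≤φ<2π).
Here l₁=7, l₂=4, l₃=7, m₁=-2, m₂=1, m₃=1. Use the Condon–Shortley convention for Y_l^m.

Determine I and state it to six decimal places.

0.100255

Rules hold: Σm=0, L=18 even, 3≤7≤11.
N = 15·9·15 = 2025
Δ = 4!·10!·4!/19! = 1/58198140
Racah Σ t=0..4: t=0:+1/17418240 t=1:−1/622080 t=2:+1/230400 t=3:−1/622080 t=4:+1/17418240 = 1/806400
⇒ 3j(7 4 7; 0 0 0)² = 2268/230945, sgn -1
Racah Σ t=1..4: t=1:−1/11612160 t=2:+1/725760 t=3:−1/414720 t=4:+1/2073600 = -37/58060800
⇒ 3j(7 4 7; -2 1 1)² = 4107/646646, sgn -1
4πI² = N·(3j₀)²·(3jₘ)² = 269460270/2133423721
I = +1·√(0.126304/4π) = 0.10025450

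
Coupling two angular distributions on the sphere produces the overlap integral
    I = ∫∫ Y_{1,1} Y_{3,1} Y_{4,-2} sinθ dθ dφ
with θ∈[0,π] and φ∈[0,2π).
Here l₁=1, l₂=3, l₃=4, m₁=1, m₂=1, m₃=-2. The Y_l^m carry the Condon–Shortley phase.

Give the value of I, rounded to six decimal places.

0.238414

Checks pass: Σm=0; 8 even; l₃=4∈[2,4].
(2·1+1)(2·3+1)(2·4+1) = 189
Δ: 0! 2! 6! / 9! → 1/252
sum: t=0:+1/36 = 1/36
3j²(1 3 4; 0 0 0) = Δ·Π!·Σ² = 4/63  (sign +1)
sum: t=0:+1/96 = 1/96
3j²(1 3 4; 1 1 -2) = Δ·Π!·Σ² = 5/84  (sign +1)
combine: 4πI² = 189·4/63·5/84 = 5/7
take √, sign +1: I = 0.23841361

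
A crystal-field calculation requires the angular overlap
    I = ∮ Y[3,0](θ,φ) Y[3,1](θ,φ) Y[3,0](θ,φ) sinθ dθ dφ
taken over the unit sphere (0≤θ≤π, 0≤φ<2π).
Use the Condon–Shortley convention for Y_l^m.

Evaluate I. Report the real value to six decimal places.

0.000000

m-sum = 0 + 1 + 0 = 1 ≠ 0 ⇒ I = 0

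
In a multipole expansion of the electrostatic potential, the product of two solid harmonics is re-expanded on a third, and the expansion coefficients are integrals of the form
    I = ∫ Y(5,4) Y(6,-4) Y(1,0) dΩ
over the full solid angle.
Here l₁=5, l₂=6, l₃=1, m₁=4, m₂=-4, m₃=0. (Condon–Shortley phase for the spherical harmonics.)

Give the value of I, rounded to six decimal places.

0.182727

m-sum 0 ✓  L=12 even ✓  1≤1≤11 ✓
Π(2lᵢ+1) = 11×13×3 = 429
triangle coeff Δ(5,6,1) = 1/858
Σ_t [5,5]: t=5:−1/14400 = -1/14400
(3j)²=6/143 [(5 6 1; 0 0 0)], sign=+1
Σ_t [1,1]: t=1:−1/362880 = -1/362880
(3j)²=10/429 [(5 6 1; 4 -4 0)], sign=+1
⇒ 4πI² = 60/143
I = (+1)√(60/143/(4π)) = 0.18272698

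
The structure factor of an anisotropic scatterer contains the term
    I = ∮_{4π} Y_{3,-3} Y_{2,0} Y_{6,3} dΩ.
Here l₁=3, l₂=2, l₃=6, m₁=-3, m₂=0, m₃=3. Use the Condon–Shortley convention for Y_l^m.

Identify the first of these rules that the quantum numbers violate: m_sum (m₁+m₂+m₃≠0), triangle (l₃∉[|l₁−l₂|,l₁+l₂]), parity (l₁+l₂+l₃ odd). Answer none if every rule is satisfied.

triangle

m₁+m₂+m₃ = -3 + 0 + 3 = 0  ✓
triangle: |3−2|=1 ≤ l₃=6 ≤ 3+2=5  ✗
parity: l₁+l₂+l₃ = 11 is odd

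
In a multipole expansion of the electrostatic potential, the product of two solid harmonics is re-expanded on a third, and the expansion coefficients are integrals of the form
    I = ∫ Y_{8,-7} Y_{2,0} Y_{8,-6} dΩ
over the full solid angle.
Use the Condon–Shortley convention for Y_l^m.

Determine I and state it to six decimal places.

-7 + 0 − 6 = -13 ≠ 0: azimuthal integral kills it; I = 0

0.000000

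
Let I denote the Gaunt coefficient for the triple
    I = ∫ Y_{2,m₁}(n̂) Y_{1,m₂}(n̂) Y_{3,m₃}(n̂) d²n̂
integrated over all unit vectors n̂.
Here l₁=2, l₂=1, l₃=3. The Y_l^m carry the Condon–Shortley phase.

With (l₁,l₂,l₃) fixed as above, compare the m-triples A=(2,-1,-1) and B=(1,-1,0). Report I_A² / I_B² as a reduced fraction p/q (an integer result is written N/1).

Shared (l₁,l₂,l₃)=(2,1,3): N and (l;000)² cancel in I_A²/I_B².
A: Δ = 0!·4!·2!/7! = 1/105; Racah Σ t=0..0: t=0:+1/48 = 1/48; ⇒ 3j(2 1 3; 2 -1 -1)² = 1/105, sgn +1
B: Δ = 0!·4!·2!/7! = 1/105; Racah Σ t=0..0: t=0:+1/12 = 1/12; ⇒ 3j(2 1 3; 1 -1 0)² = 1/35, sgn -1
I_A²/I_B² = (1/105)/(1/35) = 1/3

1/3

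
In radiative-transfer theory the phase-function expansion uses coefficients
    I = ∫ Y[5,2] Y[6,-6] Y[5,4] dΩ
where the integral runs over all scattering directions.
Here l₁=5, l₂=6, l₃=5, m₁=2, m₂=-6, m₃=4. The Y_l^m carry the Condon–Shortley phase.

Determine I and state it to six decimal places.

-0.161540

Checks pass: Σm=0; 16 even; l₃=5∈[1,11].
(2·5+1)(2·6+1)(2·5+1) = 1573
Δ: 6! 4! 6! / 17! → 1/28588560
sum: t=1:−1/345600 t=2:+1/13824 t=3:−1/5184 t=4:+1/13824 t=5:−1/345600 = -7/129600
3j²(5 6 5; 0 0 0) = Δ·Π!·Σ² = 80/7293  (sign +1)
sum: t=0:+1/3110400 = 1/3110400
3j²(5 6 5; 2 -6 4) = Δ·Π!·Σ² = 21/1105  (sign -1)
combine: 4πI² = 1573·80/7293·21/1105 = 1232/3757
take √, sign -1: I = -0.16153991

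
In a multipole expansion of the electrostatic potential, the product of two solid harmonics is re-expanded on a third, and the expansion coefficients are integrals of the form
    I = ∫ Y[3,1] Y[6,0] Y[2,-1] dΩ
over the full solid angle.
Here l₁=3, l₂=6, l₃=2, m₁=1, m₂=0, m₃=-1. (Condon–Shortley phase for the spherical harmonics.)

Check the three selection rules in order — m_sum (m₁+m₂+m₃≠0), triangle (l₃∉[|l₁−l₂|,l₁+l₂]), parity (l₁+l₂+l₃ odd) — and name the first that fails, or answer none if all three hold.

azimuthal sum: 1 + 0 − 1 = 0  ✓
3 ≤ 2 ≤ 9 (triangle on l)  ✗
L = 3 + 6 + 2 = 11 (odd)

triangle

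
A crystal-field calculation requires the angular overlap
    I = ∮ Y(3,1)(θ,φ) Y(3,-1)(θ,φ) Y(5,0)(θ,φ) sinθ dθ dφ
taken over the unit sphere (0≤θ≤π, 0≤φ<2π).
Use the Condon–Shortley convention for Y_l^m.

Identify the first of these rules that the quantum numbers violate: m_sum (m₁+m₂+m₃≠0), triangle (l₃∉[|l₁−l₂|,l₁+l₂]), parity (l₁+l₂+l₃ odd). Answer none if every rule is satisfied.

parity

Σmᵢ = 0  ✓
l₃∈[|l₁−l₂|,l₁+l₂]=[0,6], have l₃=5  ✓
Σlᵢ = 11 ⇒ odd  ✗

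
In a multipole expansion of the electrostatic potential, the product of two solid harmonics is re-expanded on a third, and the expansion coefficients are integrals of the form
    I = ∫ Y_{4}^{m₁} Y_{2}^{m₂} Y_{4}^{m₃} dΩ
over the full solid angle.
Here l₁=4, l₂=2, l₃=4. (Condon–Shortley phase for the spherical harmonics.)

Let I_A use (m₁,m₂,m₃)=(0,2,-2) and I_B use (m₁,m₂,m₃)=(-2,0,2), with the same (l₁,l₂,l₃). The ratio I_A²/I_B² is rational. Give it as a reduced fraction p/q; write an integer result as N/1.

Shared (l₁,l₂,l₃)=(4,2,4): N and (l;000)² cancel in I_A²/I_B².
A: Δ = 2!·6!·2!/11! = 1/13860; Racah Σ t=2..2: t=2:+1/192 = 1/192; ⇒ 3j(4 2 4; 0 2 -2)² = 3/77, sgn +1
B: Δ = 2!·6!·2!/11! = 1/13860; Racah Σ t=0..2: t=0:+1/2880 t=1:−1/120 t=2:+1/192 = -1/360; ⇒ 3j(4 2 4; -2 0 2)² = 16/3465, sgn -1
I_A²/I_B² = (3/77)/(16/3465) = 135/16

135/16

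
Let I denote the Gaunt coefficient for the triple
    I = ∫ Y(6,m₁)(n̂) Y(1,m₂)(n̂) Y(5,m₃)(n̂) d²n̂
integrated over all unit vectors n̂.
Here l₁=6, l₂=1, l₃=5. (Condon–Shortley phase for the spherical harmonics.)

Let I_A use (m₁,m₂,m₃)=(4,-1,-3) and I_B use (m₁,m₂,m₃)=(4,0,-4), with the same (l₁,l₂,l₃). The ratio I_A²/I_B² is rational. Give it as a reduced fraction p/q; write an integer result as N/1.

Shared (l₁,l₂,l₃)=(6,1,5): N and (l;000)² cancel in I_A²/I_B².
A: Δ = 2!·10!·0!/13! = 1/858; Racah Σ t=0..0: t=0:+1/161280 = 1/161280; ⇒ 3j(6 1 5; 4 -1 -3)² = 15/286, sgn +1
B: Δ = 2!·10!·0!/13! = 1/858; Racah Σ t=1..1: t=1:−1/362880 = -1/362880; ⇒ 3j(6 1 5; 4 0 -4)² = 10/429, sgn +1
I_A²/I_B² = (15/286)/(10/429) = 9/4

9/4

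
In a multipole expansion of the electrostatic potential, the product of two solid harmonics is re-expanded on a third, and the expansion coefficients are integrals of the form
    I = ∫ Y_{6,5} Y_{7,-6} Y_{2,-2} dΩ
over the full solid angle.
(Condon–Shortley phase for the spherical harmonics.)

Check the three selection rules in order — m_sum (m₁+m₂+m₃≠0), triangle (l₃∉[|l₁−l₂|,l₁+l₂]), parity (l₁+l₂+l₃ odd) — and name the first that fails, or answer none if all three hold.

m_sum

m₁+m₂+m₃ = 5 − 6 − 2 = -3  ✗
triangle: |6−7|=1 ≤ l₃=2 ≤ 6+7=13
parity: l₁+l₂+l₃ = 15 is odd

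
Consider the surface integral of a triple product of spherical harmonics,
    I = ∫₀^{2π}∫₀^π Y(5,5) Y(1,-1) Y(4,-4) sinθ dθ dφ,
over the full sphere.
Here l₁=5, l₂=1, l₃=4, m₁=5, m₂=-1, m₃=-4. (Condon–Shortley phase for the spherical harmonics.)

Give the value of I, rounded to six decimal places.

Checks pass: Σm=0; 10 even; l₃=4∈[4,6].
(2·5+1)(2·1+1)(2·4+1) = 297
Δ: 2! 8! 0! / 11! → 1/495
sum: t=1:−1/576 = -1/576
3j²(5 1 4; 0 0 0) = Δ·Π!·Σ² = 5/99  (sign -1)
sum: t=0:+1/80640 = 1/80640
3j²(5 1 4; 5 -1 -4) = Δ·Π!·Σ² = 1/11  (sign +1)
combine: 4πI² = 297·5/99·1/11 = 15/11
take √, sign -1: I = -0.32941575

-0.329416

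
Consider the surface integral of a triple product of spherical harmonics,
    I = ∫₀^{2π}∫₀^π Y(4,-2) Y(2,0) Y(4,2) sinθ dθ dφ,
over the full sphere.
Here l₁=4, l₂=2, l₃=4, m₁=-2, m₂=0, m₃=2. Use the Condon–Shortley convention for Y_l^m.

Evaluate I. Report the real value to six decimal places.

Checks pass: Σm=0; 10 even; l₃=4∈[2,6].
(2·4+1)(2·2+1)(2·4+1) = 405
Δ: 2! 6! 2! / 11! → 1/13860
sum: t=0:+1/192 t=1:−1/36 t=2:+1/192 = -5/288
3j²(4 2 4; 0 0 0) = Δ·Π!·Σ² = 20/693  (sign -1)
sum: t=0:+1/2880 t=1:−1/120 t=2:+1/192 = -1/360
3j²(4 2 4; -2 0 2) = Δ·Π!·Σ² = 16/3465  (sign -1)
combine: 4πI² = 405·20/693·16/3465 = 320/5929
take √, sign +1: I = 0.06553591

0.065536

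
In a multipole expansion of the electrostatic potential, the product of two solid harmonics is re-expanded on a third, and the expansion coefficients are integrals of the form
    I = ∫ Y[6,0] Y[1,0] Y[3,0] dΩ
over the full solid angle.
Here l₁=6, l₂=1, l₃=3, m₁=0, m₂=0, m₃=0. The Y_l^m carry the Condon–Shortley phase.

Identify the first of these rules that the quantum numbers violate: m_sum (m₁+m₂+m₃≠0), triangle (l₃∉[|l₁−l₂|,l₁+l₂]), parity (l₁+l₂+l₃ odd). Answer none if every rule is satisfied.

triangle

azimuthal sum: 0 + 0 + 0 = 0  ✓
5 ≤ 3 ≤ 7 (triangle on l)  ✗
L = 6 + 1 + 3 = 10 (even)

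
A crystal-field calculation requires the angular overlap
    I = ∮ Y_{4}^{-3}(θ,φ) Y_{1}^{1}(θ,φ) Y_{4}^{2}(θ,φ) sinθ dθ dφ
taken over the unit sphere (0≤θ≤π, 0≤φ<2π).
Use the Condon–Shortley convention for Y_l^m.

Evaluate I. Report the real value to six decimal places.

0.000000

Σlᵢ=9 odd — θ-integrand is odd under cosθ→−cosθ; I=0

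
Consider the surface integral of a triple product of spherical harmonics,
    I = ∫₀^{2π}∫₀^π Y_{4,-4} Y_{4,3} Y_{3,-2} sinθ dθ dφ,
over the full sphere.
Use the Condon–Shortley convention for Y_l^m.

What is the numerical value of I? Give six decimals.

-4 + 3 − 2 = -3 ≠ 0: azimuthal integral kills it; I = 0

0.000000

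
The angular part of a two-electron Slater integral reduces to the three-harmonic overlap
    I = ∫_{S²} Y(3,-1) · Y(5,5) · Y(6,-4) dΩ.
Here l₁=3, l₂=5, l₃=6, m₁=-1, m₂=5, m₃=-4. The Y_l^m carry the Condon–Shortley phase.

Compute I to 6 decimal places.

m-sum 0 ✓  L=14 even ✓  2≤6≤8 ✓
Π(2lᵢ+1) = 7×11×13 = 1001
triangle coeff Δ(3,5,6) = 1/675675
Σ_t [0,2]: t=0:+1/8640 t=1:−1/2304 t=2:+1/8640 = -7/34560
(3j)²=7/429 [(3 5 6; 0 0 0)], sign=-1
Σ_t [2,2]: t=2:+1/322560 = 1/322560
(3j)²=18/1001 [(3 5 6; -1 5 -4)], sign=+1
⇒ 4πI² = 42/143
I = (-1)√(42/143/(4π)) = -0.15288036

-0.152880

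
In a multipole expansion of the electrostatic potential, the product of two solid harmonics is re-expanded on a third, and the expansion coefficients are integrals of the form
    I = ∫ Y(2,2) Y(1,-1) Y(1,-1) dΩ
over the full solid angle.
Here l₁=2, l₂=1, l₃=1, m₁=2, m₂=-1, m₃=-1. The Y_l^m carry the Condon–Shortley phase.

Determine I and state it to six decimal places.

0.309019

Checks pass: Σm=0; 4 even; l₃=1∈[1,3].
(2·2+1)(2·1+1)(2·1+1) = 45
Δ: 2! 2! 0! / 5! → 1/30
sum: t=1:−1/1 = -1/1
3j²(2 1 1; 0 0 0) = Δ·Π!·Σ² = 2/15  (sign +1)
sum: t=0:+1/4 = 1/4
3j²(2 1 1; 2 -1 -1) = Δ·Π!·Σ² = 1/5  (sign +1)
combine: 4πI² = 45·2/15·1/5 = 6/5
take √, sign +1: I = 0.30901936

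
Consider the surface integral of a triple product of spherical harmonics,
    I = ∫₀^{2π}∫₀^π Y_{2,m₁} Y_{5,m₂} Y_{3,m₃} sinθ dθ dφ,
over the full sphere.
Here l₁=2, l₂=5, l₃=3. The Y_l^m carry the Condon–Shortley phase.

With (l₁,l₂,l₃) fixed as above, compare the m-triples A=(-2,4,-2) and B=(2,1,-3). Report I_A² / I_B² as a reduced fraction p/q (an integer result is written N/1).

Shared (l₁,l₂,l₃)=(2,5,3): N and (l;000)² cancel in I_A²/I_B².
A: Δ = 4!·0!·6!/11! = 1/2310; Racah Σ t=4..4: t=4:+1/2880 = 1/2880; ⇒ 3j(2 5 3; -2 4 -2)² = 3/55, sgn -1
B: Δ = 4!·0!·6!/11! = 1/2310; Racah Σ t=0..0: t=0:+1/17280 = 1/17280; ⇒ 3j(2 5 3; 2 1 -3)² = 1/2310, sgn +1
I_A²/I_B² = (3/55)/(1/2310) = 126/1

126/1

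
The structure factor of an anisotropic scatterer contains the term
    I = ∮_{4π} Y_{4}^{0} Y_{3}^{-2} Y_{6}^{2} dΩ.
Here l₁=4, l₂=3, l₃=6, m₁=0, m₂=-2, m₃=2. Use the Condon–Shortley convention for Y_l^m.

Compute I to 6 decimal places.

0.000000

L=13 odd ⇒ parity kills the (l;000) factor ⇒ I = 0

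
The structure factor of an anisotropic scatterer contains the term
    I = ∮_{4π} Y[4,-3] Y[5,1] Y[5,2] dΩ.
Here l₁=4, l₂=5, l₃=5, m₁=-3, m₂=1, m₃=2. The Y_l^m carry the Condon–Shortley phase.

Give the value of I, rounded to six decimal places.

Rules hold: Σm=0, L=14 even, 1≤5≤9.
N = 9·11·11 = 1089
Δ = 4!·4!·6!/15! = 1/3153150
Racah Σ t=0..4: t=0:+1/69120 t=1:−1/1728 t=2:+1/576 t=3:−1/1728 t=4:+1/69120 = 7/11520
⇒ 3j(4 5 5; 0 0 0)² = 2/143, sgn -1
Racah Σ t=3..4: t=3:−1/5184 t=4:+1/6912 = -1/20736
⇒ 3j(4 5 5; -3 1 2)² = 5/2574, sgn +1
4πI² = N·(3j₀)²·(3jₘ)² = 5/169
I = -1·√(0.0295858/4π) = -0.04852178

-0.048522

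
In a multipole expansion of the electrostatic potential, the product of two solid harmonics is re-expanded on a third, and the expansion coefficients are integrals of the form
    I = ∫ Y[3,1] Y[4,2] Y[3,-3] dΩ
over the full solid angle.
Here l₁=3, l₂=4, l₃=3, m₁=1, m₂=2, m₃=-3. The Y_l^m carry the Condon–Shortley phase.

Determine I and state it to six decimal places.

-0.188451

m-sum 0 ✓  L=10 even ✓  1≤3≤7 ✓
Π(2lᵢ+1) = 7×9×7 = 441
triangle coeff Δ(3,4,3) = 1/34650
Σ_t [1,3]: t=1:−1/72 t=2:+1/16 t=3:−1/72 = 5/144
(3j)²=2/77 [(3 4 3; 0 0 0)], sign=-1
Σ_t [2,2]: t=2:+1/192 = 1/192
(3j)²=3/77 [(3 4 3; 1 2 -3)], sign=+1
⇒ 4πI² = 54/121
I = (-1)√(54/121/(4π)) = -0.18845135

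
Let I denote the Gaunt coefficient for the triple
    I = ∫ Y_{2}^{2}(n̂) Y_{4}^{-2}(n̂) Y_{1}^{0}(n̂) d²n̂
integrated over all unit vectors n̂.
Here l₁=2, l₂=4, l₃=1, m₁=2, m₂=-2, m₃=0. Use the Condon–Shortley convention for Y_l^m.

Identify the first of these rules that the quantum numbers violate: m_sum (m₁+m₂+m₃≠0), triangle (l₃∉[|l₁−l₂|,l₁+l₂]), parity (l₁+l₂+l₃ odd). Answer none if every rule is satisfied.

triangle

azimuthal sum: 2 − 2 + 0 = 0  ✓
2 ≤ 1 ≤ 6 (triangle on l)  ✗
L = 2 + 4 + 1 = 7 (odd)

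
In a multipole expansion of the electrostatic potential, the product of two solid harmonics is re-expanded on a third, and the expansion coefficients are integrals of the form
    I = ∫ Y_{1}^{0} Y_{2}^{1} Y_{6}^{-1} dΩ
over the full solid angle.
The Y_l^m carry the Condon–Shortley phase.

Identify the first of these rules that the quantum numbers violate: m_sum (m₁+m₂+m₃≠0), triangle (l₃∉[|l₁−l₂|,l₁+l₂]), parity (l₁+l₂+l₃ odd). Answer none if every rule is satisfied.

azimuthal sum: 0 + 1 − 1 = 0  ✓
1 ≤ 6 ≤ 3 (triangle on l)  ✗
L = 1 + 2 + 6 = 9 (odd)

triangle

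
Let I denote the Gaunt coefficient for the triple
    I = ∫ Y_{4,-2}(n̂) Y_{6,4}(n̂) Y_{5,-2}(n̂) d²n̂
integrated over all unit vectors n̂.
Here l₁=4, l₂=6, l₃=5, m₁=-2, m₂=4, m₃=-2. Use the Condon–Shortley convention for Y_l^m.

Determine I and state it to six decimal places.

Σlᵢ=15 odd — θ-integrand is odd under cosθ→−cosθ; I=0

0.000000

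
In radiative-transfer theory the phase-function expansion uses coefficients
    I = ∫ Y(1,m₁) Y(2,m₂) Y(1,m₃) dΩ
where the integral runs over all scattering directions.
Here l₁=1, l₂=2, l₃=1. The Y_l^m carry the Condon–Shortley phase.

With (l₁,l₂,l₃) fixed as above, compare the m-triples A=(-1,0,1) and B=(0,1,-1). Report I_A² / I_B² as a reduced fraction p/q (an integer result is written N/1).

1/3

Same 1,2,1: normalisation and zero-m 3j drop out of the ratio.
A: Δ: 2! 0! 2! / 5! → 1/30; sum: t=2:+1/4 = 1/4; 3j²(1 2 1; -1 0 1) = Δ·Π!·Σ² = 1/30  (sign +1)
B: Δ: 2! 0! 2! / 5! → 1/30; sum: t=1:−1/2 = -1/2; 3j²(1 2 1; 0 1 -1) = Δ·Π!·Σ² = 1/10  (sign -1)
I_A²/I_B² = (1/30)/(1/10) = 1/3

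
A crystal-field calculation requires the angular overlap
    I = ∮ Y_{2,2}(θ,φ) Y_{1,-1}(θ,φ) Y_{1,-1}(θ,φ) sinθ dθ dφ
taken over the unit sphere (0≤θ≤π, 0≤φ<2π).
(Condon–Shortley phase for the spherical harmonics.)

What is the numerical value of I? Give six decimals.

0.309019

Checks pass: Σm=0; 4 even; l₃=1∈[1,3].
(2·2+1)(2·1+1)(2·1+1) = 45
Δ: 2! 2! 0! / 5! → 1/30
sum: t=1:−1/1 = -1/1
3j²(2 1 1; 0 0 0) = Δ·Π!·Σ² = 2/15  (sign +1)
sum: t=0:+1/4 = 1/4
3j²(2 1 1; 2 -1 -1) = Δ·Π!·Σ² = 1/5  (sign +1)
combine: 4πI² = 45·2/15·1/5 = 6/5
take √, sign +1: I = 0.30901936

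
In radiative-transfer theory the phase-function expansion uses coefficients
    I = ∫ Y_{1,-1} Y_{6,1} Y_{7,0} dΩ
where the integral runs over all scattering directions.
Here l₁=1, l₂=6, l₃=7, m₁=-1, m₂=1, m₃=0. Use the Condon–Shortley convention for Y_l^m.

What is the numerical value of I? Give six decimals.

0.160342

Checks pass: Σm=0; 14 even; l₃=7∈[5,7].
(2·1+1)(2·6+1)(2·7+1) = 585
Δ: 0! 2! 12! / 15! → 1/1365
sum: t=0:+1/518400 = 1/518400
3j²(1 6 7; 0 0 0) = Δ·Π!·Σ² = 7/195  (sign -1)
sum: t=0:+1/1209600 = 1/1209600
3j²(1 6 7; -1 1 0) = Δ·Π!·Σ² = 1/65  (sign -1)
combine: 4πI² = 585·7/195·1/65 = 21/65
take √, sign +1: I = 0.16034227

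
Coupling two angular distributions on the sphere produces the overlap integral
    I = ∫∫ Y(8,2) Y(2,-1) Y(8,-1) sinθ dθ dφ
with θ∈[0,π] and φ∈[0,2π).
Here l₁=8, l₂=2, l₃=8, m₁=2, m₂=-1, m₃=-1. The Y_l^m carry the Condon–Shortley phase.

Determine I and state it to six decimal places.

Rules hold: Σm=0, L=18 even, 6≤8≤10.
N = 17·5·17 = 1445
Δ = 2!·14!·2!/19! = 1/348840
Racah Σ t=0..2: t=0:+1/116121600 t=1:−1/25401600 t=2:+1/116121600 = -1/45158400
⇒ 3j(8 2 8; 0 0 0)² = 24/1615, sgn -1
Racah Σ t=0..1: t=0:+1/58060800 t=1:−1/87091200 = 1/174182400
⇒ 3j(8 2 8; 2 -1 -1)² = 7/2584, sgn -1
4πI² = N·(3j₀)²·(3jₘ)² = 21/361
I = +1·√(0.0581717/4π) = 0.06803793

0.068038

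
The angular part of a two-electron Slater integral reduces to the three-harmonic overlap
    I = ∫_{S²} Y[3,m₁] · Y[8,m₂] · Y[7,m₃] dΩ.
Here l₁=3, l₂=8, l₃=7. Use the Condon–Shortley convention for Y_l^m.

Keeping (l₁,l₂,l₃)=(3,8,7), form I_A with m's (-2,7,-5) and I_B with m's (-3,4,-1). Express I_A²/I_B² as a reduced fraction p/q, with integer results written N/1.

910/891

Same 3,8,7: normalisation and zero-m 3j drop out of the ratio.
A: Δ: 4! 2! 12! / 19! → 1/5290740; sum: t=3:−1/5748019200 t=4:+1/958003200 = 1/1149603840; 3j²(3 8 7; -2 7 -5) = Δ·Π!·Σ² = 125/5814  (sign +1)
B: Δ: 4! 2! 12! / 19! → 1/5290740; sum: t=4:+1/46448640 = 1/46448640; 3j²(3 8 7; -3 4 -1) = Δ·Π!·Σ² = 2475/117572  (sign +1)
I_A²/I_B² = (125/5814)/(2475/117572) = 910/891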